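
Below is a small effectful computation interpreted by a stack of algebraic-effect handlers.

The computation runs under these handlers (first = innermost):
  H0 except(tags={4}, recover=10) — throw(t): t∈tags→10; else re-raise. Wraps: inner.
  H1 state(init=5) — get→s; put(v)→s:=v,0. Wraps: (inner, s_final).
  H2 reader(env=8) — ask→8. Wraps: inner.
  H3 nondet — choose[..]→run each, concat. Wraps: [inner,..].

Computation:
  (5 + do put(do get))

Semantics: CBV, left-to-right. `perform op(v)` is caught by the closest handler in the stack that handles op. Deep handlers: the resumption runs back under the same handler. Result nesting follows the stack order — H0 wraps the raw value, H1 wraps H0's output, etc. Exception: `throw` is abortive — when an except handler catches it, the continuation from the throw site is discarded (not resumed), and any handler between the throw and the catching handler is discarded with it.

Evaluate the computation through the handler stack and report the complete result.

Answer: [(5, 5)]

Step-by-step:
get @ H1 ⇒ 5
put(5) @ H1 ⇒ s:=5
H0 returns 5
H1 returns (5, 5)
H2 returns (5, 5)
H3 returns [(5, 5)]
= [(5, 5)]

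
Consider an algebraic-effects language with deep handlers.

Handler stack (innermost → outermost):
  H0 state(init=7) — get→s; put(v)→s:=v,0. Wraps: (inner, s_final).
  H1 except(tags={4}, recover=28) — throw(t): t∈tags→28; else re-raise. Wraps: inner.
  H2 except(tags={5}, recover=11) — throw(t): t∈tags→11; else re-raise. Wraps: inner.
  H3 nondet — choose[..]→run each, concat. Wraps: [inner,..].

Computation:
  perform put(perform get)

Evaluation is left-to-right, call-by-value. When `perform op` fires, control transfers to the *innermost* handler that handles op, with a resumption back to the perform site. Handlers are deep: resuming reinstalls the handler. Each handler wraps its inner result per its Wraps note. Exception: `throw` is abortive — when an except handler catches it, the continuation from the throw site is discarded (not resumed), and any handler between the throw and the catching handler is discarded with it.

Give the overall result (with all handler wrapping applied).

Evaluation trace:
get @ H0 ⇒ 7
put(7) @ H0 ⇒ s:=7
H0 returns (0, 7)
H1 returns (0, 7)
H2 returns (0, 7)
H3 returns [(0, 7)]
= [(0, 7)]

Answer: [(0, 7)]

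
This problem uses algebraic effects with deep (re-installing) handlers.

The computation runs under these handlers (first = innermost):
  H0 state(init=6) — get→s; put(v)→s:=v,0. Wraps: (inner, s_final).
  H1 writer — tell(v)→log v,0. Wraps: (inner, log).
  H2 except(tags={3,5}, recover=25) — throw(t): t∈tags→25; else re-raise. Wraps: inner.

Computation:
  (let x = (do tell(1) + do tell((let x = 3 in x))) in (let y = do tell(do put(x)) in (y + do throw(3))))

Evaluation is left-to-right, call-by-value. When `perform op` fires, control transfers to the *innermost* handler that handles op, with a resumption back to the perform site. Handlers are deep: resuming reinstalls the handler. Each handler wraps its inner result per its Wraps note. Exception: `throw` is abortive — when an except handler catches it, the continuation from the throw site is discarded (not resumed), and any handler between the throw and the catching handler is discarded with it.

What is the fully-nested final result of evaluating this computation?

Answer: 25

Evaluation trace:
tell(1) @ H1 ⇒ log+=1
tell(3) @ H1 ⇒ log+=3
put(0) @ H0 ⇒ s:=0
tell(0) @ H1 ⇒ log+=0
throw(3) @ H2 caught ⇒ 25
= 25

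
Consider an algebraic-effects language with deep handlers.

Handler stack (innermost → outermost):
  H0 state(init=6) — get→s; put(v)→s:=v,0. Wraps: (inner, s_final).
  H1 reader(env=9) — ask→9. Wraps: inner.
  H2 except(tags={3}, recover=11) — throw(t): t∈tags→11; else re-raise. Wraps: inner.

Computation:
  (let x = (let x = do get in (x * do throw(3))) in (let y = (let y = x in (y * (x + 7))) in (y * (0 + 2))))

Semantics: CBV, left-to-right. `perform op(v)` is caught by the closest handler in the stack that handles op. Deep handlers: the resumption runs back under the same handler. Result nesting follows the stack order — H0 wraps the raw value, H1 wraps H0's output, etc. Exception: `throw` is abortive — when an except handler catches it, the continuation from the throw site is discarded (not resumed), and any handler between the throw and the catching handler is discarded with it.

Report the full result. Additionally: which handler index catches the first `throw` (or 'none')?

Working:
get @ H0 ⇒ 6
throw(3) @ H2 caught ⇒ 11
= 11

Answer: 11 ; first throw caught by: H2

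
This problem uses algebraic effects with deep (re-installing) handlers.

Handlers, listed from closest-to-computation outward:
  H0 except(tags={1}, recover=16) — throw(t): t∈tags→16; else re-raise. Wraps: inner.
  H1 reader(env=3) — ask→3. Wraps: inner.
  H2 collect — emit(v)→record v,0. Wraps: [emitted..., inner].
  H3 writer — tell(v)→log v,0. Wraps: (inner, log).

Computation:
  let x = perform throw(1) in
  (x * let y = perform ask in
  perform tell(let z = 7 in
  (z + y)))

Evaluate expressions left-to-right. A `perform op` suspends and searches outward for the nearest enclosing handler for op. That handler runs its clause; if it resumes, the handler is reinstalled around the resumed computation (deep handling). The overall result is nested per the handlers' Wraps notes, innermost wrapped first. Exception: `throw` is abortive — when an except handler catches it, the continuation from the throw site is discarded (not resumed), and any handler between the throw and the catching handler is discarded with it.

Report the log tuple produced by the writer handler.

Evaluation trace:
throw(1) @ H0 caught ⇒ 16
H1 returns 16
H2 returns [16]
H3 returns ([16], ())
= ([16], ())

Answer: ()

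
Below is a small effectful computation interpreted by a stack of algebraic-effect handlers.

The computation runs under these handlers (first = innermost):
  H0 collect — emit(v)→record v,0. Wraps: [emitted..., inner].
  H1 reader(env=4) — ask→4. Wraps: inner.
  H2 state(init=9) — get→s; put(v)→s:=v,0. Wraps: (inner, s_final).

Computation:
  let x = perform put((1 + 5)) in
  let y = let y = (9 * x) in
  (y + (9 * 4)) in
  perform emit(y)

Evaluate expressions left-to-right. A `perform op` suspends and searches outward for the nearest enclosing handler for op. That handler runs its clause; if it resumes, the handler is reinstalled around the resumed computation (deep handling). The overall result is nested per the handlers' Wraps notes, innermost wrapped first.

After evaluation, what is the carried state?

Working:
put(6) @ H2 ⇒ s:=6
emit(36) @ H0 ⇒ out+=36
H0 returns [36, 0]
H1 returns [36, 0]
H2 returns ([36, 0], 6)
= ([36, 0], 6)

Answer: 6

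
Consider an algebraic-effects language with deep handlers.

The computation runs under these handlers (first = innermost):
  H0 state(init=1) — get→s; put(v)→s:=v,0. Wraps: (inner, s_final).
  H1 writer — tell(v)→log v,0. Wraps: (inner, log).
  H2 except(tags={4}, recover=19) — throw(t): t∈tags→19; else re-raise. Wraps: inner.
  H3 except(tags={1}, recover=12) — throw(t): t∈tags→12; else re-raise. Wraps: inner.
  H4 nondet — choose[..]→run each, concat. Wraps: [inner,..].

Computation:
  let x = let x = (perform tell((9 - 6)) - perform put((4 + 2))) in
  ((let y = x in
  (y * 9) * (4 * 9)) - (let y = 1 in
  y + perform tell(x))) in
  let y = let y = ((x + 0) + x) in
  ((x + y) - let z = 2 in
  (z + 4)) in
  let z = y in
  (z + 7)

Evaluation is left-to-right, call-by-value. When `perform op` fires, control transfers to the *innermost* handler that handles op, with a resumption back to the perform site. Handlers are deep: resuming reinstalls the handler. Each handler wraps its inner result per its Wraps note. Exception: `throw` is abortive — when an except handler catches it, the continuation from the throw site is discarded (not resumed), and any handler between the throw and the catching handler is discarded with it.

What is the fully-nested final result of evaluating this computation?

Working:
tell(3) @ H1 ⇒ log+=3
put(6) @ H0 ⇒ s:=6
tell(0) @ H1 ⇒ log+=0
H0 returns (-2, 6)
H1 returns ((-2, 6), (3, 0))
H2 returns ((-2, 6), (3, 0))
H3 returns ((-2, 6), (3, 0))
H4 returns [((-2, 6), (3, 0))]
= [((-2, 6), (3, 0))]

Answer: [((-2, 6), (3, 0))]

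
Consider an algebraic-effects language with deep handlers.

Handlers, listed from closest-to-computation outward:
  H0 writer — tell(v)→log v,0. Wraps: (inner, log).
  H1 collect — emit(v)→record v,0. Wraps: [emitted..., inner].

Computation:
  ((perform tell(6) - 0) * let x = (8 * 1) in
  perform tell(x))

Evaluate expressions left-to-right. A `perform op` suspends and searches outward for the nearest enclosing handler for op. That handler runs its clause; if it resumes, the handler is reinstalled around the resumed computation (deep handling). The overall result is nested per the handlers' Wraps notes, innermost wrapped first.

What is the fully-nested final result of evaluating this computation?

Answer: [(0, (6, 8))]

Working:
tell(6) @ H0 ⇒ log+=6
tell(8) @ H0 ⇒ log+=8
H0 returns (0, (6, 8))
H1 returns [(0, (6, 8))]
= [(0, (6, 8))]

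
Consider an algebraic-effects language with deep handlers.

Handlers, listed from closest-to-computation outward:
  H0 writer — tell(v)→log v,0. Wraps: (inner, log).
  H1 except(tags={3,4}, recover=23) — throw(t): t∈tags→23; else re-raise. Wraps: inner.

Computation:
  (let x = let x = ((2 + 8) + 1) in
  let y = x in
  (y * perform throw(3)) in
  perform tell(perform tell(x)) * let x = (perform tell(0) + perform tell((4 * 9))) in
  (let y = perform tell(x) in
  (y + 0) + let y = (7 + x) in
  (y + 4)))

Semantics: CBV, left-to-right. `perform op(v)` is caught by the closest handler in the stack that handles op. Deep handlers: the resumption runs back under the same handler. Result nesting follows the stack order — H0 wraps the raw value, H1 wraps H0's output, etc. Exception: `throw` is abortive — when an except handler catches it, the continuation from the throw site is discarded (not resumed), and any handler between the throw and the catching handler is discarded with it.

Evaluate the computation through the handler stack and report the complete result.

Answer: 23

Working:
throw(3) @ H1 caught ⇒ 23
= 23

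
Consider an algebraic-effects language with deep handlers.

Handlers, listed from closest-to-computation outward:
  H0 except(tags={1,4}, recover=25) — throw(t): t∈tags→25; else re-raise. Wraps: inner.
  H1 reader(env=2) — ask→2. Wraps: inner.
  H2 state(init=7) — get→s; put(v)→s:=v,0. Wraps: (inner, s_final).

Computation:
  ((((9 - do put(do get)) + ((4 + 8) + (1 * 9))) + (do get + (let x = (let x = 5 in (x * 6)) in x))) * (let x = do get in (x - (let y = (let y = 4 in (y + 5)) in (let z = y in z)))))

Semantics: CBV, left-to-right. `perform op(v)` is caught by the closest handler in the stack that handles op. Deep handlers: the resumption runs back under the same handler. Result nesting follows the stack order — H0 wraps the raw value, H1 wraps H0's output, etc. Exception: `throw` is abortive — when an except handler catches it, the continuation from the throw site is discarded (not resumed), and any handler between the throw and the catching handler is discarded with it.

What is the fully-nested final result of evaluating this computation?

Answer: (-134, 7)

Step-by-step:
get @ H2 ⇒ 7
put(7) @ H2 ⇒ s:=7
get @ H2 ⇒ 7
get @ H2 ⇒ 7
H0 returns -134
H1 returns -134
H2 returns (-134, 7)
= (-134, 7)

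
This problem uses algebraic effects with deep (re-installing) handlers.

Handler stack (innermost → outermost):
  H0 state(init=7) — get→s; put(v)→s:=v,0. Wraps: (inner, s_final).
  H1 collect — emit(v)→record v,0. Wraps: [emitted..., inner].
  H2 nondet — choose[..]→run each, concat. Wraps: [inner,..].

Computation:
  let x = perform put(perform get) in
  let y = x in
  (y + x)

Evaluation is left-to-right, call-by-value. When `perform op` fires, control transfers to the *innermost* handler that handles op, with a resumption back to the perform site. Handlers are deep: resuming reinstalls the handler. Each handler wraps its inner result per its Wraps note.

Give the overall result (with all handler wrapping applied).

Working:
get @ H0 ⇒ 7
put(7) @ H0 ⇒ s:=7
H0 returns (0, 7)
H1 returns [(0, 7)]
H2 returns [[(0, 7)]]
= [[(0, 7)]]

Answer: [[(0, 7)]]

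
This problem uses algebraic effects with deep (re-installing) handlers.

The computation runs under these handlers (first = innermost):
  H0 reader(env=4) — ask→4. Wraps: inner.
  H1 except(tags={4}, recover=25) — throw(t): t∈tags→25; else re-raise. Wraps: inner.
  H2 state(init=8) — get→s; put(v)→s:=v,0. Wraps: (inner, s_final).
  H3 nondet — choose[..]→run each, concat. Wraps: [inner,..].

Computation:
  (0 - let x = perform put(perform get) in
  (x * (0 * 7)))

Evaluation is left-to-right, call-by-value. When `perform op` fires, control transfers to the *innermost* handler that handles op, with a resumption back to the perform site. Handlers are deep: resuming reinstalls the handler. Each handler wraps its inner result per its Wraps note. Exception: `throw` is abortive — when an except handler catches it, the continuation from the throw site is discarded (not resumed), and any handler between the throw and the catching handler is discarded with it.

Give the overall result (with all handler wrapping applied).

Answer: [(0, 8)]

Working:
get @ H2 ⇒ 8
put(8) @ H2 ⇒ s:=8
H0 returns 0
H1 returns 0
H2 returns (0, 8)
H3 returns [(0, 8)]
= [(0, 8)]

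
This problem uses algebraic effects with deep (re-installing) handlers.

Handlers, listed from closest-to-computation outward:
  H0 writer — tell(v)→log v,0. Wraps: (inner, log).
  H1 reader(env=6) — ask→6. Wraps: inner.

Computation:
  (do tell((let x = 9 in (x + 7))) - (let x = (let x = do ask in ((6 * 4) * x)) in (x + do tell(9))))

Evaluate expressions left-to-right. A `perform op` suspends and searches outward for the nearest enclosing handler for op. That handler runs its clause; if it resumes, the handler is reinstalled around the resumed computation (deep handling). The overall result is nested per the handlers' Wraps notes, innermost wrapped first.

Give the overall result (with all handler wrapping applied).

Answer: (-144, (16, 9))

Step-by-step:
tell(16) @ H0 ⇒ log+=16
ask @ H1 ⇒ 6
tell(9) @ H0 ⇒ log+=9
H0 returns (-144, (16, 9))
H1 returns (-144, (16, 9))
= (-144, (16, 9))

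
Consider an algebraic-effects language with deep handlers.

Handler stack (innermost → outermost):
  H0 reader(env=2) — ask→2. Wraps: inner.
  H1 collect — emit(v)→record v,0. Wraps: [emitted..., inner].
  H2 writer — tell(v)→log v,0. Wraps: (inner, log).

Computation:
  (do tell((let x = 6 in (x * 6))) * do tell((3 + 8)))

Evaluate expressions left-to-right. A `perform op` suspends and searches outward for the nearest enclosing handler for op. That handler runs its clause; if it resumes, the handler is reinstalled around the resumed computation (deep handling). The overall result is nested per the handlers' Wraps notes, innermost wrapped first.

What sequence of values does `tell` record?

Answer: (36, 11)

Step-by-step:
tell(36) @ H2 ⇒ log+=36
tell(11) @ H2 ⇒ log+=11
H0 returns 0
H1 returns [0]
H2 returns ([0], (36, 11))
= ([0], (36, 11))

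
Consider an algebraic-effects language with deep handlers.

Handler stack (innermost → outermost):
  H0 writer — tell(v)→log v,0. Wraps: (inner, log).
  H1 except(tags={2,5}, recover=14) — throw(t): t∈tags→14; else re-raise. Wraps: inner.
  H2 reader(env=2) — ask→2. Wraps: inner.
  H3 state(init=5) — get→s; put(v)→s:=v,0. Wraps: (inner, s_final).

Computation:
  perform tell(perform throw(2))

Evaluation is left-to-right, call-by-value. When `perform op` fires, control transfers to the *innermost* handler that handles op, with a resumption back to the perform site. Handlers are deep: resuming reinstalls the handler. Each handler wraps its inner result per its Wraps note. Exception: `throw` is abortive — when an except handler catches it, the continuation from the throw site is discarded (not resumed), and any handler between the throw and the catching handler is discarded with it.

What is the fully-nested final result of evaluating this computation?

Answer: (14, 5)

Evaluation trace:
throw(2) @ H1 caught ⇒ 14
H2 returns 14
H3 returns (14, 5)
= (14, 5)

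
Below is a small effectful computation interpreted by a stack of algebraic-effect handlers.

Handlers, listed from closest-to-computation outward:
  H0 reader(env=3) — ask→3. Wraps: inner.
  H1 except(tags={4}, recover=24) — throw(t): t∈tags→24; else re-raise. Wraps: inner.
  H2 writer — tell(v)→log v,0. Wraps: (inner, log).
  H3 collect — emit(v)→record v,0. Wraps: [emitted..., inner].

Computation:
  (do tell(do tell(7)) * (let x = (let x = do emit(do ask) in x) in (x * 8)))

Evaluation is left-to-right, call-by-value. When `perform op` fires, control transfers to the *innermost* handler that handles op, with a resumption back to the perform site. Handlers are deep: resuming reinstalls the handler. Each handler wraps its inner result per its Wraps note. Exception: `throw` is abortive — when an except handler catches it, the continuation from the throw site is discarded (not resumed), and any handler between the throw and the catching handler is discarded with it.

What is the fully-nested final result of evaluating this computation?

Working:
tell(7) @ H2 ⇒ log+=7
tell(0) @ H2 ⇒ log+=0
ask @ H0 ⇒ 3
emit(3) @ H3 ⇒ out+=3
H0 returns 0
H1 returns 0
H2 returns (0, (7, 0))
H3 returns [3, (0, (7, 0))]
= [3, (0, (7, 0))]

Answer: [3, (0, (7, 0))]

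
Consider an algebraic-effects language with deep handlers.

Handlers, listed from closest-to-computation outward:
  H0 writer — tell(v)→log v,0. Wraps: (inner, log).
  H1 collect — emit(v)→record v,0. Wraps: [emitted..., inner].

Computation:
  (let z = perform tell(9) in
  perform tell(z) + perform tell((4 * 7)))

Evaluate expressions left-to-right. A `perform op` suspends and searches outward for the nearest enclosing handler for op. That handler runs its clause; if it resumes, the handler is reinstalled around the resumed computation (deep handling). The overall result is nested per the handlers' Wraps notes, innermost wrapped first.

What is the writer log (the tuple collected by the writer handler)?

Evaluation trace:
tell(9) @ H0 ⇒ log+=9
tell(0) @ H0 ⇒ log+=0
tell(28) @ H0 ⇒ log+=28
H0 returns (0, (9, 0, 28))
H1 returns [(0, (9, 0, 28))]
= [(0, (9, 0, 28))]

Answer: (9, 0, 28)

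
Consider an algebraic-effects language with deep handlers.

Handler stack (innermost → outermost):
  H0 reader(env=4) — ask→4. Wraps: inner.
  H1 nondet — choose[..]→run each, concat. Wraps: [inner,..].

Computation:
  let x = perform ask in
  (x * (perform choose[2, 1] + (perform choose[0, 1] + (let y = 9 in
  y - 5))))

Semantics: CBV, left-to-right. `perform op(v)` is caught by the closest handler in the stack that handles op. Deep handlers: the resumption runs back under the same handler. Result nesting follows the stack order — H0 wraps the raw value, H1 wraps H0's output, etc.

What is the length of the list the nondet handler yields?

Evaluation trace:
ask @ H0 ⇒ 4
choose[2, 1] @ H1
  branch[0] choose=2:
    choose[0, 1] @ H1
      branch[0] choose=0:
        H0 returns 24
        H1 returns [24]
      branch[1] choose=1:
        H0 returns 28
        H1 returns [28]
  branch[1] choose=1:
    choose[0, 1] @ H1
      branch[0] choose=0:
        H0 returns 20
        H1 returns [20]
      branch[1] choose=1:
        H0 returns 24
        H1 returns [24]
= [24, 28, 20, 24]

Answer: 4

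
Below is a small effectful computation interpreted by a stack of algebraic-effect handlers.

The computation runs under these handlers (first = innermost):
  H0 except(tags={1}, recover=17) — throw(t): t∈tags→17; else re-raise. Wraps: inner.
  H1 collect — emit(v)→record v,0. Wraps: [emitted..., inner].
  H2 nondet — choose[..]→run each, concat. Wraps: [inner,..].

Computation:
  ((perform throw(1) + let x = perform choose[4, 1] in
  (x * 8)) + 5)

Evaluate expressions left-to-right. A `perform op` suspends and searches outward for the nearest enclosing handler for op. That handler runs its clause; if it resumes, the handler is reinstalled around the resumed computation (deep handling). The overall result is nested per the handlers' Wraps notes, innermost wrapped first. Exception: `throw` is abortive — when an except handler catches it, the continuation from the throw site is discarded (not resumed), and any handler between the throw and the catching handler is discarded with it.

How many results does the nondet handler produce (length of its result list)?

Evaluation trace:
throw(1) @ H0 caught ⇒ 17
H1 returns [17]
H2 returns [[17]]
= [[17]]

Answer: 1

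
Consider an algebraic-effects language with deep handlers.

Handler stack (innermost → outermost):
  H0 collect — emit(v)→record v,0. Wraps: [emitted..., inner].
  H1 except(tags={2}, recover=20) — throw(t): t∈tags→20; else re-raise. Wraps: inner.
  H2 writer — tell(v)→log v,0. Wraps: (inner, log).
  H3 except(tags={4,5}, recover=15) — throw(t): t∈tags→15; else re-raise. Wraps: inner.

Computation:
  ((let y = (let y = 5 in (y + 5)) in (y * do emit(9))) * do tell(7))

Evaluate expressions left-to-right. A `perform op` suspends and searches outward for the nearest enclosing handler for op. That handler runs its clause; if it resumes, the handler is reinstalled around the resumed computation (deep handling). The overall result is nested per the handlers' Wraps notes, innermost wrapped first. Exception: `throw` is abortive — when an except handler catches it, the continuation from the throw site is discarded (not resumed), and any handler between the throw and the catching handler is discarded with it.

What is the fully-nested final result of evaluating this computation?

Step-by-step:
emit(9) @ H0 ⇒ out+=9
tell(7) @ H2 ⇒ log+=7
H0 returns [9, 0]
H1 returns [9, 0]
H2 returns ([9, 0], (7))
H3 returns ([9, 0], (7))
= ([9, 0], (7))

Answer: ([9, 0], (7))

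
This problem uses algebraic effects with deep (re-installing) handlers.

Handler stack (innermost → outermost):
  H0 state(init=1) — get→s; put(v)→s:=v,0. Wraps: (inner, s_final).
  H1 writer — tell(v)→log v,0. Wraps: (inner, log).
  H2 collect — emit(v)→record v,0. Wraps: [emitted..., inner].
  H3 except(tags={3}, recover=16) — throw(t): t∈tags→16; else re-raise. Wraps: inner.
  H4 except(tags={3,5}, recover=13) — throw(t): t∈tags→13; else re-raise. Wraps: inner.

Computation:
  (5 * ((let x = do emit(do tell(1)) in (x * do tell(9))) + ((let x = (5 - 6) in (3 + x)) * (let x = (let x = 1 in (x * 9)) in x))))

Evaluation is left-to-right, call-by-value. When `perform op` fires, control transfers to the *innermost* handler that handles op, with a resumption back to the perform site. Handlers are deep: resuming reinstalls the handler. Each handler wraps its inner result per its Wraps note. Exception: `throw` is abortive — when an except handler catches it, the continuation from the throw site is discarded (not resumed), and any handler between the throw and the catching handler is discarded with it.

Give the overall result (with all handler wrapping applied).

Answer: [0, ((90, 1), (1, 9))]

Evaluation trace:
tell(1) @ H1 ⇒ log+=1
emit(0) @ H2 ⇒ out+=0
tell(9) @ H1 ⇒ log+=9
H0 returns (90, 1)
H1 returns ((90, 1), (1, 9))
H2 returns [0, ((90, 1), (1, 9))]
H3 returns [0, ((90, 1), (1, 9))]
H4 returns [0, ((90, 1), (1, 9))]
= [0, ((90, 1), (1, 9))]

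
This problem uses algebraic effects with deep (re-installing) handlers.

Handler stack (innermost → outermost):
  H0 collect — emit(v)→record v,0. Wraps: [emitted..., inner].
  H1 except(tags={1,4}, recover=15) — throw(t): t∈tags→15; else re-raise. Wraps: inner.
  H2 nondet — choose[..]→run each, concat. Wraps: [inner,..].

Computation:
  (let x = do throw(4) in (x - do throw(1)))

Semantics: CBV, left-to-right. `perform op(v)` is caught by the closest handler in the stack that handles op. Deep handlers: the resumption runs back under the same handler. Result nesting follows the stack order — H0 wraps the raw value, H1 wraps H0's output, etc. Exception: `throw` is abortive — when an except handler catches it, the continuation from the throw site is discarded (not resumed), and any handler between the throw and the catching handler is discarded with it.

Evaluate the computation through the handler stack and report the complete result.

Working:
throw(4) @ H1 caught ⇒ 15
H2 returns [15]
= [15]

Answer: [15]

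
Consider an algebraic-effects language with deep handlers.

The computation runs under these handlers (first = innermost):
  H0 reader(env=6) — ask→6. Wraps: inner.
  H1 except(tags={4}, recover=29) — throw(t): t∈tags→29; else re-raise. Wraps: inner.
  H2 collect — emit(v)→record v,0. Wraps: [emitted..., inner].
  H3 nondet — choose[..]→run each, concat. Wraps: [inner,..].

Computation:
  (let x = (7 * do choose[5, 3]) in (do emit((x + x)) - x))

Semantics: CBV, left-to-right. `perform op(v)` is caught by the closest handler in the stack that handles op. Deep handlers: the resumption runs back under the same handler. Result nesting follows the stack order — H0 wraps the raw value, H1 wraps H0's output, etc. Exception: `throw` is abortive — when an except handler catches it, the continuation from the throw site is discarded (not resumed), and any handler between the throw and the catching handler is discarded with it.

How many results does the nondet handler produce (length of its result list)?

Working:
choose[5, 3] @ H3
  branch[0] choose=5:
    emit(70) @ H2 ⇒ out+=70
    H0 returns -35
    H1 returns -35
    H2 returns [70, -35]
    H3 returns [[70, -35]]
  branch[1] choose=3:
    emit(42) @ H2 ⇒ out+=42
    H0 returns -21
    H1 returns -21
    H2 returns [42, -21]
    H3 returns [[42, -21]]
= [[70, -35], [42, -21]]

Answer: 2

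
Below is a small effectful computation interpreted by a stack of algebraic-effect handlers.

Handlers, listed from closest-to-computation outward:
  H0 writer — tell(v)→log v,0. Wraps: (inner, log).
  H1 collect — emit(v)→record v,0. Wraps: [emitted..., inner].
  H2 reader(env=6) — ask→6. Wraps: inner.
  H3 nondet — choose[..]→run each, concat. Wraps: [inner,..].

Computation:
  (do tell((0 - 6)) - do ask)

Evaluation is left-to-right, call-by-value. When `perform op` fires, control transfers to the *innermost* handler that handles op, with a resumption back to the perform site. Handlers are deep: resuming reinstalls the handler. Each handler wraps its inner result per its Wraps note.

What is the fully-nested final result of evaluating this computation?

Answer: [[(-6, (-6))]]

Working:
tell(-6) @ H0 ⇒ log+=-6
ask @ H2 ⇒ 6
H0 returns (-6, (-6))
H1 returns [(-6, (-6))]
H2 returns [(-6, (-6))]
H3 returns [[(-6, (-6))]]
= [[(-6, (-6))]]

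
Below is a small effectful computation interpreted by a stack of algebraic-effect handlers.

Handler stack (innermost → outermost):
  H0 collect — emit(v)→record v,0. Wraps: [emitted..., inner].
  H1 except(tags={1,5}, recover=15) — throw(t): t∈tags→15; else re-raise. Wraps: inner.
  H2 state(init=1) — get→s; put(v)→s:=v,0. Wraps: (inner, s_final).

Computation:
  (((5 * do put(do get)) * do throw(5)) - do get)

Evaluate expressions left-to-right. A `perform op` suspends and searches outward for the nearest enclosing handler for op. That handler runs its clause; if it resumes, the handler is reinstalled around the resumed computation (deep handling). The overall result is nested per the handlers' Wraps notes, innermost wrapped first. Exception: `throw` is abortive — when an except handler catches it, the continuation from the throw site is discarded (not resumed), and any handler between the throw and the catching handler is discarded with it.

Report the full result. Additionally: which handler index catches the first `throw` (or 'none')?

Answer: (15, 1) ; first throw caught by: H1

Step-by-step:
get @ H2 ⇒ 1
put(1) @ H2 ⇒ s:=1
throw(5) @ H1 caught ⇒ 15
H2 returns (15, 1)
= (15, 1)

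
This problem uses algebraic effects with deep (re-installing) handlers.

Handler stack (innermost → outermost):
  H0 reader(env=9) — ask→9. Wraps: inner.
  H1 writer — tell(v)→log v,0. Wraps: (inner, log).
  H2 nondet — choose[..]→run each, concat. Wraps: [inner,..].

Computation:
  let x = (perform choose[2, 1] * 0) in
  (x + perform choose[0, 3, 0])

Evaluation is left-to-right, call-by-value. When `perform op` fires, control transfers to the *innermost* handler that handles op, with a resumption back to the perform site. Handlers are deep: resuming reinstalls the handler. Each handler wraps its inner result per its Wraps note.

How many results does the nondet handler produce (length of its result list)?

Working:
choose[2, 1] @ H2
  branch[0] choose=2:
    choose[0, 3, 0] @ H2
      branch[0] choose=0:
        H0 returns 0
        H1 returns (0, ())
        H2 returns [(0, ())]
      branch[1] choose=3:
        H0 returns 3
        H1 returns (3, ())
        H2 returns [(3, ())]
      branch[2] choose=0:
        H0 returns 0
        H1 returns (0, ())
        H2 returns [(0, ())]
  branch[1] choose=1:
    choose[0, 3, 0] @ H2
      branch[0] choose=0:
        H0 returns 0
        H1 returns (0, ())
        H2 returns [(0, ())]
      branch[1] choose=3:
        H0 returns 3
        H1 returns (3, ())
        H2 returns [(3, ())]
      branch[2] choose=0:
        H0 returns 0
        H1 returns (0, ())
        H2 returns [(0, ())]
= [(0, ()), (3, ()), (0, ()), (0, ()), (3, ()), (0, ())]

Answer: 6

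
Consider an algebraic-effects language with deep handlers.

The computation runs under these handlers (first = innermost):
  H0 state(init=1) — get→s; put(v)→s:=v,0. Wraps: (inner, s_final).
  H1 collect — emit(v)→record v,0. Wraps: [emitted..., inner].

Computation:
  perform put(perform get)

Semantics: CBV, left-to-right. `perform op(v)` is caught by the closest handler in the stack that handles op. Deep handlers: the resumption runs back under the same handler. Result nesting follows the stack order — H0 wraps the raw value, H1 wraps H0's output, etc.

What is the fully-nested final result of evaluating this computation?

Answer: [(0, 1)]

Evaluation trace:
get @ H0 ⇒ 1
put(1) @ H0 ⇒ s:=1
H0 returns (0, 1)
H1 returns [(0, 1)]
= [(0, 1)]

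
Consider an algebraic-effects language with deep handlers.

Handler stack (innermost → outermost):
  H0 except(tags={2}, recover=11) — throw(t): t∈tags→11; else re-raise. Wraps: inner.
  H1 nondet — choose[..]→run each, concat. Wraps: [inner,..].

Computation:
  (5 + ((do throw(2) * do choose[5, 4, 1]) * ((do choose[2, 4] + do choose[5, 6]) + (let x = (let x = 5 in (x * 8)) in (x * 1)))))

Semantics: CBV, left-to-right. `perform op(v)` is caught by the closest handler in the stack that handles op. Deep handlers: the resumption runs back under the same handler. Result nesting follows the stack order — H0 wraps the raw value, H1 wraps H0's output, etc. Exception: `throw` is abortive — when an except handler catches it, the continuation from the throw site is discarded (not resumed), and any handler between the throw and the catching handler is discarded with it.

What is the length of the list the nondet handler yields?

Answer: 1

Evaluation trace:
throw(2) @ H0 caught ⇒ 11
H1 returns [11]
= [11]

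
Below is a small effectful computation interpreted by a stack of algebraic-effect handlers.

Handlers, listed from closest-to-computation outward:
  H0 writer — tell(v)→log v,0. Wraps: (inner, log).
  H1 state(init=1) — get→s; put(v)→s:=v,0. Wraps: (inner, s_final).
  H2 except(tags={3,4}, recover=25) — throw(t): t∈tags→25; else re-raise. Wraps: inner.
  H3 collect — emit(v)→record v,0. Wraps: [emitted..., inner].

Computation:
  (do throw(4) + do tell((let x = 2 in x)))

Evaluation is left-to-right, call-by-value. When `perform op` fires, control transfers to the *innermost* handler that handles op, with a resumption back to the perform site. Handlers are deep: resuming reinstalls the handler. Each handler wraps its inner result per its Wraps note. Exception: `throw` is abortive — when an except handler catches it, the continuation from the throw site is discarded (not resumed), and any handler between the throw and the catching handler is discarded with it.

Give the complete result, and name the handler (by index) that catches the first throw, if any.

Answer: [25] ; first throw caught by: H2

Working:
throw(4) @ H2 caught ⇒ 25
H3 returns [25]
= [25]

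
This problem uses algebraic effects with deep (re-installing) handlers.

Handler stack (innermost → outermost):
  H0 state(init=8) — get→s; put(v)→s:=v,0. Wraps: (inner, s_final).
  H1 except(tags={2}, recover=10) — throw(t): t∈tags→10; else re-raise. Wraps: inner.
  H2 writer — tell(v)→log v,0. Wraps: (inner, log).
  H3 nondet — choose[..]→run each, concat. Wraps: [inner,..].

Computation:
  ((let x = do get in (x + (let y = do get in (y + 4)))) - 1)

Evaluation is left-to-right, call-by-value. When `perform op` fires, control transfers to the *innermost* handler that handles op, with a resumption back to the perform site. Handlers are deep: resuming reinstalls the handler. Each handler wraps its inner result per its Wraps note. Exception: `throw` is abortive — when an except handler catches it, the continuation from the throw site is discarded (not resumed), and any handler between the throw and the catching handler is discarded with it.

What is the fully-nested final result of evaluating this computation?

Step-by-step:
get @ H0 ⇒ 8
get @ H0 ⇒ 8
H0 returns (19, 8)
H1 returns (19, 8)
H2 returns ((19, 8), ())
H3 returns [((19, 8), ())]
= [((19, 8), ())]

Answer: [((19, 8), ())]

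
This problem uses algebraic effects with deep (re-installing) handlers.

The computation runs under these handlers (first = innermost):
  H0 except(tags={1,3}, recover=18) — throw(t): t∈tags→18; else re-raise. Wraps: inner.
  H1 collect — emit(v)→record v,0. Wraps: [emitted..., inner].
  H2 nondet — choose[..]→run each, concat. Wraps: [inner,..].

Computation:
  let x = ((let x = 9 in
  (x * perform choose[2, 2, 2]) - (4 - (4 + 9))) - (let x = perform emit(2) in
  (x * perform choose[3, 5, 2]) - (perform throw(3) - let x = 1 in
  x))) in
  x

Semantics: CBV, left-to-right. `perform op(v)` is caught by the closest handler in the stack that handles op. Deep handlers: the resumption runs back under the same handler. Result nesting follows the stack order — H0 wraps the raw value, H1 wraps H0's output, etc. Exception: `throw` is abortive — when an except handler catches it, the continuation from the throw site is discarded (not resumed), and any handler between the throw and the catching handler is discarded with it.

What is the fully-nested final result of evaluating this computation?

Evaluation trace:
choose[2, 2, 2] @ H2
  branch[0] choose=2:
    emit(2) @ H1 ⇒ out+=2
    choose[3, 5, 2] @ H2
      branch[0] choose=3:
        throw(3) @ H0 caught ⇒ 18
        H1 returns [2, 18]
        H2 returns [[2, 18]]
      branch[1] choose=5:
        throw(3) @ H0 caught ⇒ 18
        H1 returns [2, 18]
        H2 returns [[2, 18]]
      branch[2] choose=2:
        throw(3) @ H0 caught ⇒ 18
        H1 returns [2, 18]
        H2 returns [[2, 18]]
  branch[1] choose=2:
    emit(2) @ H1 ⇒ out+=2
    choose[3, 5, 2] @ H2
      branch[0] choose=3:
        throw(3) @ H0 caught ⇒ 18
        H1 returns [2, 18]
        H2 returns [[2, 18]]
      branch[1] choose=5:
        throw(3) @ H0 caught ⇒ 18
        H1 returns [2, 18]
        H2 returns [[2, 18]]
      branch[2] choose=2:
        throw(3) @ H0 caught ⇒ 18
        H1 returns [2, 18]
        H2 returns [[2, 18]]
  branch[2] choose=2:
    emit(2) @ H1 ⇒ out+=2
    choose[3, 5, 2] @ H2
      branch[0] choose=3:
        throw(3) @ H0 caught ⇒ 18
        H1 returns [2, 18]
        H2 returns [[2, 18]]
      branch[1] choose=5:
        throw(3) @ H0 caught ⇒ 18
        H1 returns [2, 18]
        H2 returns [[2, 18]]
      branch[2] choose=2:
        throw(3) @ H0 caught ⇒ 18
        H1 returns [2, 18]
        H2 returns [[2, 18]]
= [[2, 18], [2, 18], [2, 18], [2, 18], [2, 18], [2, 18], [2, 18], [2, 18], [2, 18]]

Answer: [[2, 18], [2, 18], [2, 18], [2, 18], [2, 18], [2, 18], [2, 18], [2, 18], [2, 18]]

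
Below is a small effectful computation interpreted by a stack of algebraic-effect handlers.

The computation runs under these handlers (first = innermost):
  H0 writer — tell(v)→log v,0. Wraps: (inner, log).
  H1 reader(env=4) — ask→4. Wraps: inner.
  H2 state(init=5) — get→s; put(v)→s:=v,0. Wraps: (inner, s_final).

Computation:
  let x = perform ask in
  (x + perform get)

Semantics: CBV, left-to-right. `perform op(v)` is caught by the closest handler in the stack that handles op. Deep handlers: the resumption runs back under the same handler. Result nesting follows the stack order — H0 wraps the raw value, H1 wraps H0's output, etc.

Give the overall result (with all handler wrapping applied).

Step-by-step:
ask @ H1 ⇒ 4
get @ H2 ⇒ 5
H0 returns (9, ())
H1 returns (9, ())
H2 returns ((9, ()), 5)
= ((9, ()), 5)

Answer: ((9, ()), 5)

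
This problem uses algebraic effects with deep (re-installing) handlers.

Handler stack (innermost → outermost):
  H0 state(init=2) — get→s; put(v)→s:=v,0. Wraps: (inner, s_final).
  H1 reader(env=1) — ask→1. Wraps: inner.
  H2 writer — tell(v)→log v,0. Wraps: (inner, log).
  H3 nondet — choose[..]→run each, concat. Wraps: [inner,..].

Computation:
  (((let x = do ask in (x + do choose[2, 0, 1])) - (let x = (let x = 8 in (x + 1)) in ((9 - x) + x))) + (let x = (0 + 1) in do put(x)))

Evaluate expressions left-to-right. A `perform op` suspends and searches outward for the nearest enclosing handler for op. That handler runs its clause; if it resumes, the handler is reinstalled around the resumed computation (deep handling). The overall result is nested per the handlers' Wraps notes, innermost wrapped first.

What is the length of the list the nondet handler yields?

Answer: 3

Step-by-step:
ask @ H1 ⇒ 1
choose[2, 0, 1] @ H3
  branch[0] choose=2:
    put(1) @ H0 ⇒ s:=1
    H0 returns (-6, 1)
    H1 returns (-6, 1)
    H2 returns ((-6, 1), ())
    H3 returns [((-6, 1), ())]
  branch[1] choose=0:
    put(1) @ H0 ⇒ s:=1
    H0 returns (-8, 1)
    H1 returns (-8, 1)
    H2 returns ((-8, 1), ())
    H3 returns [((-8, 1), ())]
  branch[2] choose=1:
    put(1) @ H0 ⇒ s:=1
    H0 returns (-7, 1)
    H1 returns (-7, 1)
    H2 returns ((-7, 1), ())
    H3 returns [((-7, 1), ())]
= [((-6, 1), ()), ((-8, 1), ()), ((-7, 1), ())]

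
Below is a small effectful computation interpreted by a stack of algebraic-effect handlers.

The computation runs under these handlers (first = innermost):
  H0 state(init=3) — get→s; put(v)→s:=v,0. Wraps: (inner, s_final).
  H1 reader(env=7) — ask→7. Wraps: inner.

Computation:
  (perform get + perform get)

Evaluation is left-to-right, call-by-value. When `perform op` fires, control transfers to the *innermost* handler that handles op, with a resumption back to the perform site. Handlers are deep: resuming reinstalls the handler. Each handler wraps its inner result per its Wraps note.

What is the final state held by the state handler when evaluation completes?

Answer: 3

Step-by-step:
get @ H0 ⇒ 3
get @ H0 ⇒ 3
H0 returns (6, 3)
H1 returns (6, 3)
= (6, 3)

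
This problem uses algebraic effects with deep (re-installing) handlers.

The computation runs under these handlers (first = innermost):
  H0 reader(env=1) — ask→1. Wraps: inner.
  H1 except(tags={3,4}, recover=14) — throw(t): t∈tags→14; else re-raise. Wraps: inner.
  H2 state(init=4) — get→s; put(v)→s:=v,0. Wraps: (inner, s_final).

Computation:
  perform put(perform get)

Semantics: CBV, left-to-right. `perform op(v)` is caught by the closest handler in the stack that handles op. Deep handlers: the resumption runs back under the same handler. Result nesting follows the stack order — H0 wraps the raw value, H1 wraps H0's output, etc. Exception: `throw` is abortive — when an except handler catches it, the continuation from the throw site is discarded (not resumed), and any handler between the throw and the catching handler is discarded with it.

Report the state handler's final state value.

Answer: 4

Evaluation trace:
get @ H2 ⇒ 4
put(4) @ H2 ⇒ s:=4
H0 returns 0
H1 returns 0
H2 returns (0, 4)
= (0, 4)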